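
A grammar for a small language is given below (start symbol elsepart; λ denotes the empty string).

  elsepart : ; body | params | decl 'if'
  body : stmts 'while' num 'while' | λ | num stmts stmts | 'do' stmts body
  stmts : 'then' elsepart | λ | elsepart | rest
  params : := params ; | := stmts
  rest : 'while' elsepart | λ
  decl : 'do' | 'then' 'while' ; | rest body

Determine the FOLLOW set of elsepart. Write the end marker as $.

elsepart is the start symbol, so $ ∈ FOLLOW(elsepart).
In stmts : 'then' elsepart: elsepart is at the end, add FOLLOW(stmts) = { $, 'do', 'if', 'then', 'while', :=, ;, num }.
In stmts : elsepart: elsepart is at the end, add FOLLOW(stmts) = { $, 'do', 'if', 'then', 'while', :=, ;, num }.
In rest : 'while' elsepart: elsepart is at the end, add FOLLOW(rest) = { $, 'do', 'if', 'then', 'while', :=, ;, num }.
Union: FOLLOW(elsepart) = { $, 'do', 'if', 'then', 'while', :=, ;, num }.

{ $, 'do', 'if', 'then', 'while', :=, ;, num }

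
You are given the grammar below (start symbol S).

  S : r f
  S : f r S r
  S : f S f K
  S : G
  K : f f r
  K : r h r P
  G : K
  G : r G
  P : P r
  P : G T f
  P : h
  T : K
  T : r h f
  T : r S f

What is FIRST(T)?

{ f, r }

From T : K: add FIRST(K) = { f, r }.
T : r h f contributes {r}.
T : r S f contributes {r}.
Union: FIRST(T) = { f, r }.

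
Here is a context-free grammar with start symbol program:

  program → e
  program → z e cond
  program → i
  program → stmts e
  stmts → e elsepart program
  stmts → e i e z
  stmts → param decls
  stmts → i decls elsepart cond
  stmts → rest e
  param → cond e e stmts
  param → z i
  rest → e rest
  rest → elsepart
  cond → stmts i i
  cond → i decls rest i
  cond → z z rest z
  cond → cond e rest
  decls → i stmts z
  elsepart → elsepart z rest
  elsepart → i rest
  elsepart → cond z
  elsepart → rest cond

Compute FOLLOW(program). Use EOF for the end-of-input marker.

program is the start symbol, so EOF ∈ FOLLOW(program).
In stmts → e elsepart program: program is at the end, add FOLLOW(stmts) = { e, i, z }.
Union: FOLLOW(program) = { EOF, e, i, z }.

{ EOF, e, i, z }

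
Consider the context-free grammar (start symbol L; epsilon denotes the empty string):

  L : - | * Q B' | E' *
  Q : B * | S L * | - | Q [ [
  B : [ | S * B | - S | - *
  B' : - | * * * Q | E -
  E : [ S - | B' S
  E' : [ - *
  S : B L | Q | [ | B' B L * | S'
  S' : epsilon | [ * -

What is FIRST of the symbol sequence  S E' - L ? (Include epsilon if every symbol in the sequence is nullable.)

Add FIRST(S)\{epsilon} = { *, -, [ }; S is nullable, continue.
Add FIRST(E') = { [ }; E' is not nullable, stop.

{ *, -, [ }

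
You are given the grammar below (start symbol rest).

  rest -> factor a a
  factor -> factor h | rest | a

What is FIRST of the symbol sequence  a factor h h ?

{ a }

a is a terminal; add {a} and stop.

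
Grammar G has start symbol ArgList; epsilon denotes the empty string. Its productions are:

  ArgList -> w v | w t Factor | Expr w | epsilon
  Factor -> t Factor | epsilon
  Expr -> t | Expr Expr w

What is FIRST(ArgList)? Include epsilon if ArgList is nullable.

{ t, w, epsilon }

ArgList -> w v contributes {w}.
ArgList -> w t Factor contributes {w}.
From ArgList -> Expr w: add FIRST(Expr) = { t }.
ArgList -> epsilon contributes epsilon.
Union: FIRST(ArgList) = { t, w, epsilon }.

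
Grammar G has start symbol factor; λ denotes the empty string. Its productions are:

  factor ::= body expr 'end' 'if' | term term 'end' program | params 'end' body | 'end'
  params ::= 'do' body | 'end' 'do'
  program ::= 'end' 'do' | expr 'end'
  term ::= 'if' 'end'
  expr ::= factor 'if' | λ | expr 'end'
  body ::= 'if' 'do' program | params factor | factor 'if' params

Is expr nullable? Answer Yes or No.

Yes

expr has an λ-production, so expr ⇒ λ.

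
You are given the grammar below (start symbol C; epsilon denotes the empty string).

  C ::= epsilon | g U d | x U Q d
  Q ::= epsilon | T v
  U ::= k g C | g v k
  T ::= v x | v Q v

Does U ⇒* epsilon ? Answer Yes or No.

Nullable nonterminals: C, Q.
No production of U has an RHS whose symbols are all nullable, so U is not nullable.

No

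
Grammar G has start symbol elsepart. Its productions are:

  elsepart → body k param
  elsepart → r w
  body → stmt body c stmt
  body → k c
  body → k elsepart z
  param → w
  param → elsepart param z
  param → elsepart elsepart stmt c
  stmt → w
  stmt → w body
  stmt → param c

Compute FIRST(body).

From body → stmt body c stmt: add FIRST(stmt) = { k, r, w }.
body → k c contributes {k}.
body → k elsepart z contributes {k}.
Union: FIRST(body) = { k, r, w }.

{ k, r, w }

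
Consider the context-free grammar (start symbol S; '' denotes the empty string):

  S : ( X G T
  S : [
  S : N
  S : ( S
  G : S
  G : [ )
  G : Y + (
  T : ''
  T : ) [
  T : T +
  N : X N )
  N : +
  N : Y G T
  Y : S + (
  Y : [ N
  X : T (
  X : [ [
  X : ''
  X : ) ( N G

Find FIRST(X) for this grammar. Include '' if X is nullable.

From X : T (: T nullable, take FIRST(T) ∪ {(} = { (, ), + }.
X : [ [ contributes {[}.
X : '' contributes ''.
X : ) ( N G contributes {)}.
Union: FIRST(X) = { (, ), +, [, '' }.

{ (, ), +, [, '' }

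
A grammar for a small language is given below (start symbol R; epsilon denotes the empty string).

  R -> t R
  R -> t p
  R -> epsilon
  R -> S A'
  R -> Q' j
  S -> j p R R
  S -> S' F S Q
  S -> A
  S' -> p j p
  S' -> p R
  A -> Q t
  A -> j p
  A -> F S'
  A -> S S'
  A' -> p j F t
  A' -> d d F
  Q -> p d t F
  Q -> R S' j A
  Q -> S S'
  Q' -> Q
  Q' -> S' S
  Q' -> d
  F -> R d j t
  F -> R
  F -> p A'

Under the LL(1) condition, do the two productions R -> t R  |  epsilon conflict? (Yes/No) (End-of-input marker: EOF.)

FIRST(t R) = { t } and FIRST(epsilon) = { epsilon }.
The second alternative is nullable and FOLLOW(R) = { EOF, d, j, p, t } shares t with FIRST of the first — conflict.

Yes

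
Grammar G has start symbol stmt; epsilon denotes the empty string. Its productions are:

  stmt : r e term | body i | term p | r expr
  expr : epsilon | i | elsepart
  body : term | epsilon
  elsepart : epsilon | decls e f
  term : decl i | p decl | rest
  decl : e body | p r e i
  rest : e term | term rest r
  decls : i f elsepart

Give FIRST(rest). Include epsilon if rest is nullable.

rest : e term contributes {e}.
From rest : term rest r: add FIRST(term) = { e, p }.
Union: FIRST(rest) = { e, p }.

{ e, p }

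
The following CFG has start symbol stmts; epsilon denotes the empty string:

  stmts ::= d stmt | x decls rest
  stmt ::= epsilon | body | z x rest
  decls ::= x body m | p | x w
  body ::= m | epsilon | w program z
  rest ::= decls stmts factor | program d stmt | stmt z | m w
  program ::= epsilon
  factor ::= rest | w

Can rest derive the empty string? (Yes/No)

No

Nullable nonterminals: body, program, stmt.
No production of rest has an RHS whose symbols are all nullable, so rest is not nullable.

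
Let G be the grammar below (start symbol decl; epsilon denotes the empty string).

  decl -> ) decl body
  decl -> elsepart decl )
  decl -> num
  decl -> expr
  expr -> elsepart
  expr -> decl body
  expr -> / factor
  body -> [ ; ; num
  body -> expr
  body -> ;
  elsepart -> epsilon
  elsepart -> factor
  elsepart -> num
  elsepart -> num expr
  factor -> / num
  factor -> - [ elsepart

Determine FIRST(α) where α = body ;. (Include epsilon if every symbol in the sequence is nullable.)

{ ), -, /, ;, [, num }

Add FIRST(body)\{epsilon} = { ), -, /, ;, [, num }; body is nullable, continue.
; is a terminal; add {;} and stop.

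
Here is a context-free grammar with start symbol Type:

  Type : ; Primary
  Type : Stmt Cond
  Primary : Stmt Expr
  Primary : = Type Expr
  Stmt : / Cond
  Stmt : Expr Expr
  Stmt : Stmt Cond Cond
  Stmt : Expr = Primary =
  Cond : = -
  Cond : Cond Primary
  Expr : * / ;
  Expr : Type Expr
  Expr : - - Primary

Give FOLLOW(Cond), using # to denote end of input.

In Type : Stmt Cond: Cond is at the end, add FOLLOW(Type) = { #, *, -, /, ; }.
In Stmt : / Cond: Cond is at the end, add FOLLOW(Stmt) = { *, -, /, ;, = }.
In Stmt : Stmt Cond Cond: add FIRST(Cond) = { = }.
In Stmt : Stmt Cond Cond: Cond is at the end, add FOLLOW(Stmt) = { *, -, /, ;, = }.
In Cond : Cond Primary: add FIRST(Primary) = { *, -, /, ;, = }.
Union: FOLLOW(Cond) = { #, *, -, /, ;, = }.

{ #, *, -, /, ;, = }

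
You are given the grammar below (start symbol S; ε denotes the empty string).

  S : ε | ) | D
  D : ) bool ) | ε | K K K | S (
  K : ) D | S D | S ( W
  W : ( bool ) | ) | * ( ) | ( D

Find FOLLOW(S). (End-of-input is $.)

{ $, (, ) }

S is the start symbol, so $ ∈ FOLLOW(S).
In D : S (: add FIRST(() = { ( }.
In K : S D: add FIRST(D)\{ε} = { (, ) }.
  Since D is nullable, also add FOLLOW(K) = { $, (, ) }.
In K : S ( W: add FIRST(( W) = { ( }.
Union: FOLLOW(S) = { $, (, ) }.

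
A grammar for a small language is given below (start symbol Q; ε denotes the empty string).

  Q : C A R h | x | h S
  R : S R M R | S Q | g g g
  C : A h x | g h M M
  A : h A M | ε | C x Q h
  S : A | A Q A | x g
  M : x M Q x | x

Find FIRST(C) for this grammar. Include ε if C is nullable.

{ g, h }

From C : A h x: A nullable, take FIRST(A) ∪ {h} = { g, h }.
C : g h M M contributes {g}.
Union: FIRST(C) = { g, h }.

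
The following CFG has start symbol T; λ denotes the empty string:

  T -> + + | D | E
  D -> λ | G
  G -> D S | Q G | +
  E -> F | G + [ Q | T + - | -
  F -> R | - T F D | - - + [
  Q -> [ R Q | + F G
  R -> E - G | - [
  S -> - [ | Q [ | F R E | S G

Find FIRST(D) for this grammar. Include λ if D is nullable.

D -> λ contributes λ.
From D -> G: add FIRST(G) = { +, -, [ }.
Union: FIRST(D) = { +, -, [, λ }.

{ +, -, [, λ }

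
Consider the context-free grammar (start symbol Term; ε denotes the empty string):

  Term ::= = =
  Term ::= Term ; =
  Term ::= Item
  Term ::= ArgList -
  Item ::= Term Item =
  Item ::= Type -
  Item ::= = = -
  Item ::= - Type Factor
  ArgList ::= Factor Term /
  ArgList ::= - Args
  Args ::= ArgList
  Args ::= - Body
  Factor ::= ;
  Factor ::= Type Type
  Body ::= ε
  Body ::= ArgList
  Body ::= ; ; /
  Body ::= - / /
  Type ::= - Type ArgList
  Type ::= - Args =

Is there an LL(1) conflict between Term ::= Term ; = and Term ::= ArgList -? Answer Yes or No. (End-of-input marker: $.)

Yes

FIRST(Term ; =) = { -, ;, = } and FIRST(ArgList -) = { -, ; }.
Both contain -, so the two alternatives are not disjoint — LL(1) conflict.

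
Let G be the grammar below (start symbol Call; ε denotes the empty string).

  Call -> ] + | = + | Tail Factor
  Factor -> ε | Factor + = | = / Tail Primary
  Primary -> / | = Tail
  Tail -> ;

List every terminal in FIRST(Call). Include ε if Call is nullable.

Call -> ] + contributes {]}.
Call -> = + contributes {=}.
From Call -> Tail Factor: add FIRST(Tail) = { ; }.
Union: FIRST(Call) = { ;, =, ] }.

{ ;, =, ] }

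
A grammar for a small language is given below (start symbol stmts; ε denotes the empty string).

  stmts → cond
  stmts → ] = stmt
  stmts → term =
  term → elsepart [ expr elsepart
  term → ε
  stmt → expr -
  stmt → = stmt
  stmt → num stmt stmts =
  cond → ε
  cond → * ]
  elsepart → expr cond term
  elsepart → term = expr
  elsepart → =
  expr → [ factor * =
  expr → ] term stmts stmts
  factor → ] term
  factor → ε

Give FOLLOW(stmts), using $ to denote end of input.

stmts is the start symbol, so $ ∈ FOLLOW(stmts).
In stmt → num stmt stmts =: add FIRST(=) = { = }.
In expr → ] term stmts stmts: add FIRST(stmts)\{ε} = { *, =, [, ] }.
  Since stmts is nullable, also add FOLLOW(expr) = { *, -, =, [, ] }.
In expr → ] term stmts stmts: stmts is at the end, add FOLLOW(expr) = { *, -, =, [, ] }.
Union: FOLLOW(stmts) = { $, *, -, =, [, ] }.

{ $, *, -, =, [, ] }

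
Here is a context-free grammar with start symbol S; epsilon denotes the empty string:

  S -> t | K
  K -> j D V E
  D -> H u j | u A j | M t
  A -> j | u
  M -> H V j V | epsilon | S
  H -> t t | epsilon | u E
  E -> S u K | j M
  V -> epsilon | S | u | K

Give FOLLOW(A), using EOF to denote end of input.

In D -> u A j: add FIRST(j) = { j }.
Union: FOLLOW(A) = { j }.

{ j }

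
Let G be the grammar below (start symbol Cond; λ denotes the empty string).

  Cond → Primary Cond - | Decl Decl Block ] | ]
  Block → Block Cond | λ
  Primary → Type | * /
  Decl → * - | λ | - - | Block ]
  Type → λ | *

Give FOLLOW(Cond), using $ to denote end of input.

{ $, *, -, ] }

Cond is the start symbol, so $ ∈ FOLLOW(Cond).
In Cond → Primary Cond -: add FIRST(-) = { - }.
In Block → Block Cond: Cond is at the end, add FOLLOW(Block) = { *, -, ] }.
Union: FOLLOW(Cond) = { $, *, -, ] }.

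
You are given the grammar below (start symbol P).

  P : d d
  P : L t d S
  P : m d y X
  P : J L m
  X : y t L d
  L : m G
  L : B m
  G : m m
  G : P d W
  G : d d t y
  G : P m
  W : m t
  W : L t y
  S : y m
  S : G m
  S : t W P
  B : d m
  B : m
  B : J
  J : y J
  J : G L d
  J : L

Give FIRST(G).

G : m m contributes {m}.
From G : P d W: add FIRST(P) = { d, m, y }.
G : d d t y contributes {d}.
From G : P m: add FIRST(P) = { d, m, y }.
Union: FIRST(G) = { d, m, y }.

{ d, m, y }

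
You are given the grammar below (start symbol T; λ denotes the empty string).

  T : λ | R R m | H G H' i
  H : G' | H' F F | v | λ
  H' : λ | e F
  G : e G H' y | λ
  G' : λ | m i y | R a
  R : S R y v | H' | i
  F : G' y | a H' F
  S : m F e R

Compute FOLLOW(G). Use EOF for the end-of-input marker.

{ e, i, y }

In T : H G H' i: add FIRST(H' i) = { e, i }.
In G : e G H' y: add FIRST(H' y) = { e, y }.
Union: FOLLOW(G) = { e, i, y }.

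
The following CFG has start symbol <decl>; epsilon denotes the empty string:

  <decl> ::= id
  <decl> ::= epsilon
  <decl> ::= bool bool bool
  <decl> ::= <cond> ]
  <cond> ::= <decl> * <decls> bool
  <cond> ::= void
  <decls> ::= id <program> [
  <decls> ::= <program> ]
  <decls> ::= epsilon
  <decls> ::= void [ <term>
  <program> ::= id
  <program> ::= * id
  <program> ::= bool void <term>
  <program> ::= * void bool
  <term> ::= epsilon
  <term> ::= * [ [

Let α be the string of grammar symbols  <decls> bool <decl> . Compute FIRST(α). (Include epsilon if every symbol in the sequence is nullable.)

{ *, bool, id, void }

Add FIRST(<decls>)\{epsilon} = { *, bool, id, void }; <decls> is nullable, continue.
bool is a terminal; add {bool} and stop.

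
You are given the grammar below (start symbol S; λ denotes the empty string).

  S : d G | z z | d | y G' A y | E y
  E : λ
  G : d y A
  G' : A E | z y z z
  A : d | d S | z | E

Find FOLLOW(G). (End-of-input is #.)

{ #, d, y, z }

In S : d G: G is at the end, add FOLLOW(S) = { #, d, y, z }.
Union: FOLLOW(G) = { #, d, y, z }.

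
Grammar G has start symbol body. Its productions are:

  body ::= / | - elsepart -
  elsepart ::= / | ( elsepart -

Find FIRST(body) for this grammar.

{ -, / }

body ::= / contributes {/}.
body ::= - elsepart - contributes {-}.
Union: FIRST(body) = { -, / }.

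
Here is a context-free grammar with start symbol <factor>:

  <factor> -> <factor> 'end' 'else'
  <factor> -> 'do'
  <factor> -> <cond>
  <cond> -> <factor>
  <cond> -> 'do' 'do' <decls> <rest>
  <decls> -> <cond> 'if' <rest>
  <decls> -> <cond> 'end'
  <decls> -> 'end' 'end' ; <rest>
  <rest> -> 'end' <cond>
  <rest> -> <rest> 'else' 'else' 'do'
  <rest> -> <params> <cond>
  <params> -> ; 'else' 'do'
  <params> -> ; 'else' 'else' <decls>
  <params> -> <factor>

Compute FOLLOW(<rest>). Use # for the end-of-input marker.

In <cond> -> 'do' 'do' <decls> <rest>: <rest> is at the end, add FOLLOW(<cond>) = { #, 'do', 'else', 'end', 'if', ; }.
In <decls> -> <cond> 'if' <rest>: <rest> is at the end, add FOLLOW(<decls>) = { 'do', 'end', ; }.
In <decls> -> 'end' 'end' ; <rest>: <rest> is at the end, add FOLLOW(<decls>) = { 'do', 'end', ; }.
In <rest> -> <rest> 'else' 'else' 'do': add FIRST('else' 'else' 'do') = { 'else' }.
Union: FOLLOW(<rest>) = { #, 'do', 'else', 'end', 'if', ; }.

{ #, 'do', 'else', 'end', 'if', ; }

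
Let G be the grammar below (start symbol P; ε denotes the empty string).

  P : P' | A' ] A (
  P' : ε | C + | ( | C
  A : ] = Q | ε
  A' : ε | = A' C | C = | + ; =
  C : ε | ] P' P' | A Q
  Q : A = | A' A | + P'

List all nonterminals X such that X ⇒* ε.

Directly nullable (have an ε-production): P', A, A', C.
Q : A' A with every symbol nullable, so Q is nullable.
P : P' with every symbol nullable, so P is nullable.

{ A, A', C, P, P', Q }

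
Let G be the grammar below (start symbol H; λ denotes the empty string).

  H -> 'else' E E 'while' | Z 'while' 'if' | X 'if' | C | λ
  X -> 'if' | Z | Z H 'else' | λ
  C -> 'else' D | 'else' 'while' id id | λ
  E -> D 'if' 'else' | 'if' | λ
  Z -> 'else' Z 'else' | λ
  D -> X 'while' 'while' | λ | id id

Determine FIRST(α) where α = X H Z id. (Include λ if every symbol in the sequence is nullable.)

Add FIRST(X)\{λ} = { 'else', 'if', 'while' }; X is nullable, continue.
Add FIRST(H)\{λ} = { 'else', 'if', 'while' }; H is nullable, continue.
Add FIRST(Z)\{λ} = { 'else' }; Z is nullable, continue.
id is a terminal; add {id} and stop.

{ 'else', 'if', 'while', id }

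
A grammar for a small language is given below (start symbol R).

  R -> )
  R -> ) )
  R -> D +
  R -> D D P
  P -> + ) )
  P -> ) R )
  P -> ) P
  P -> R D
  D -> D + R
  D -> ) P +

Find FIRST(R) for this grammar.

R -> ) contributes {)}.
R -> ) ) contributes {)}.
From R -> D +: add FIRST(D) = { ) }.
From R -> D D P: add FIRST(D) = { ) }.
Union: FIRST(R) = { ) }.

{ ) }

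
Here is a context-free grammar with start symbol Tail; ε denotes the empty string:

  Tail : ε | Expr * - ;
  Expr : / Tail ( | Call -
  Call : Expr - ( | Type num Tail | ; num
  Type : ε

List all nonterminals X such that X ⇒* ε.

Directly nullable (have an ε-production): Tail, Type.
No other nonterminal has a production whose RHS symbols are all nullable.

{ Tail, Type }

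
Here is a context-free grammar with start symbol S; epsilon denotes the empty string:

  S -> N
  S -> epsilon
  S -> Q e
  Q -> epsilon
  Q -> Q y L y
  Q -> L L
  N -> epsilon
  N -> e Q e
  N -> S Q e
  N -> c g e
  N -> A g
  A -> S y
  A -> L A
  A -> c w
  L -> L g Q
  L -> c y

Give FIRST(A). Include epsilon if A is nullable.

{ c, e, y }

From A -> S y: S nullable, take FIRST(S) ∪ {y} = { c, e, y }.
From A -> L A: add FIRST(L) = { c }.
A -> c w contributes {c}.
Union: FIRST(A) = { c, e, y }.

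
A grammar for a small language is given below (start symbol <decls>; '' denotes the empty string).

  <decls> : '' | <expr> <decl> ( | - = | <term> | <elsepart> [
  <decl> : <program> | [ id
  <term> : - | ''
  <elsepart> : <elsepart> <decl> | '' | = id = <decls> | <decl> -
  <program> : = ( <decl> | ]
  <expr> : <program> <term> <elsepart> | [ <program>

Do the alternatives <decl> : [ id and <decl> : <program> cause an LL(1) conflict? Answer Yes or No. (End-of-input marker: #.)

No

FIRST([ id) = { [ } and FIRST(<program>) = { =, ] }.
The FIRST sets are disjoint and neither alternative is nullable — no conflict.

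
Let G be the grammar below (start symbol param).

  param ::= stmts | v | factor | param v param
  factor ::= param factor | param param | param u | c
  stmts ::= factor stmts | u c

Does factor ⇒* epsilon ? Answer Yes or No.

No

No nonterminal in this grammar is nullable.
No production of factor has an RHS whose symbols are all nullable, so factor is not nullable.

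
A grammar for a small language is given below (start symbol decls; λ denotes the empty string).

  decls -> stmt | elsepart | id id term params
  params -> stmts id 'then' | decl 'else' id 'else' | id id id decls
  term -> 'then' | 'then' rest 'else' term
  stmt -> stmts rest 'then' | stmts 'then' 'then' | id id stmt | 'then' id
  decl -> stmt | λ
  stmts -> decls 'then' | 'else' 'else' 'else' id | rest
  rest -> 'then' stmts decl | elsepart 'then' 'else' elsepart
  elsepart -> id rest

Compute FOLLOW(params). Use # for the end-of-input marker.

{ #, 'then' }

In decls -> id id term params: params is at the end, add FOLLOW(decls) = { #, 'then' }.
Union: FOLLOW(params) = { #, 'then' }.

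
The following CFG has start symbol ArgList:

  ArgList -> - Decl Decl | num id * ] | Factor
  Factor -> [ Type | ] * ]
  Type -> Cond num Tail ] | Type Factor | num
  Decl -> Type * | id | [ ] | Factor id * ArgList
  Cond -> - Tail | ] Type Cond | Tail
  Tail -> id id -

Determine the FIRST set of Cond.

Cond -> - Tail contributes {-}.
Cond -> ] Type Cond contributes {]}.
From Cond -> Tail: add FIRST(Tail) = { id }.
Union: FIRST(Cond) = { -, ], id }.

{ -, ], id }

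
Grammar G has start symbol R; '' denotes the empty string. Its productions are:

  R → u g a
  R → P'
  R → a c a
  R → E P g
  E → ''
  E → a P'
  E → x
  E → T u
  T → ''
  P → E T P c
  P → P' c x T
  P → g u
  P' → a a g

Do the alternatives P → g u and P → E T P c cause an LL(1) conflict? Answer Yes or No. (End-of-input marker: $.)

FIRST(g u) = { g } and FIRST(E T P c) = { a, g, u, x }.
Both contain g, so the two alternatives are not disjoint — LL(1) conflict.

Yes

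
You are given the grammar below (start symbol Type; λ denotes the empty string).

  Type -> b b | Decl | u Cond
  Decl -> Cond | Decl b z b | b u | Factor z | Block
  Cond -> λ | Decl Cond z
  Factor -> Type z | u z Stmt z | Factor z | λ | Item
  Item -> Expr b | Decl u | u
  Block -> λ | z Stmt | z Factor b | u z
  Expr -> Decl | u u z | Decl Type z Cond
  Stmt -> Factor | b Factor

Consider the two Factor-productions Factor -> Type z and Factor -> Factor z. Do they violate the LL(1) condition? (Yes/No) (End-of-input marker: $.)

Yes

FIRST(Type z) = { b, u, z } and FIRST(Factor z) = { b, u, z }.
Both contain b, so the two alternatives are not disjoint — LL(1) conflict.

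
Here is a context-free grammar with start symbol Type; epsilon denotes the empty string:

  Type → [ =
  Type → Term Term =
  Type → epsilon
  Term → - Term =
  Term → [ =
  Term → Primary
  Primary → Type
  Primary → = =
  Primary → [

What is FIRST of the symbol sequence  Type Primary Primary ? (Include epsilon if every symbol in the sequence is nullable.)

{ -, =, [, epsilon }

Add FIRST(Type)\{epsilon} = { -, =, [ }; Type is nullable, continue.
Add FIRST(Primary)\{epsilon} = { -, =, [ }; Primary is nullable, continue.
Add FIRST(Primary)\{epsilon} = { -, =, [ }; Primary is nullable, continue.
Every symbol is nullable, so include epsilon.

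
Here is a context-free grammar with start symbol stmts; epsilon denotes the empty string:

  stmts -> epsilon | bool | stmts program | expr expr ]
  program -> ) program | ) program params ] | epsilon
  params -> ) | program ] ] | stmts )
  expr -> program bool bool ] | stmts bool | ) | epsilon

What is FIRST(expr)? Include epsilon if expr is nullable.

From expr -> program bool bool ]: program nullable, take FIRST(program) ∪ {bool} = { ), bool }.
From expr -> stmts bool: stmts nullable, take FIRST(stmts) ∪ {bool} = { ), ], bool }.
expr -> ) contributes {)}.
expr -> epsilon contributes epsilon.
Union: FIRST(expr) = { ), ], bool, epsilon }.

{ ), ], bool, epsilon }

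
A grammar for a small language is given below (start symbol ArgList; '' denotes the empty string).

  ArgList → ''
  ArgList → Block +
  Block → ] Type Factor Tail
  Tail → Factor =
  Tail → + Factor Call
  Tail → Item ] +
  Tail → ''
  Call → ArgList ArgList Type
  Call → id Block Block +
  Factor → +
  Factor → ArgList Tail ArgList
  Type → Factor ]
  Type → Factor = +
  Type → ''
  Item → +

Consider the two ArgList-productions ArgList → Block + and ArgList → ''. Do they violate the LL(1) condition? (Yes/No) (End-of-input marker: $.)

Yes

FIRST(Block +) = { ] } and FIRST('') = { '' }.
The second alternative is nullable and FOLLOW(ArgList) = { $, +, =, ], id } shares ] with FIRST of the first — conflict.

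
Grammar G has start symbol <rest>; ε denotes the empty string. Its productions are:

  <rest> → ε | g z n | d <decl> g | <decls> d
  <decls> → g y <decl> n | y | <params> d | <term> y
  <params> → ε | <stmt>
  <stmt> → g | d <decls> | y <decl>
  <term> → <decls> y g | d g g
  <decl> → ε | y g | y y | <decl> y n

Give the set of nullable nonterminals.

{ <decl>, <params>, <rest> }

Directly nullable (have an ε-production): <rest>, <params>, <decl>.
No other nonterminal has a production whose RHS symbols are all nullable.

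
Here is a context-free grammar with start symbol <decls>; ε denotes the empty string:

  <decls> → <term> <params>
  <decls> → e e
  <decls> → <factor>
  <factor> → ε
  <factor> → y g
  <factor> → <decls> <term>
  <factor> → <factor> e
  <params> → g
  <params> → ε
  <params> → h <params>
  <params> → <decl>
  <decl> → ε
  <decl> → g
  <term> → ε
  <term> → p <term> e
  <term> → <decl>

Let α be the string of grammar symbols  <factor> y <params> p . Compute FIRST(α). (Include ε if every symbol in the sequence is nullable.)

{ e, g, h, p, y }

Add FIRST(<factor>)\{ε} = { e, g, h, p, y }; <factor> is nullable, continue.
y is a terminal; add {y} and stop.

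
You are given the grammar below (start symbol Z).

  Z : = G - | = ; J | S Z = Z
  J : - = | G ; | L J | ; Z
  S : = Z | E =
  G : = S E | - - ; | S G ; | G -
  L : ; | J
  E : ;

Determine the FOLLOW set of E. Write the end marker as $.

{ -, ;, = }

In S : E =: add FIRST(=) = { = }.
In G : = S E: E is at the end, add FOLLOW(G) = { -, ; }.
Union: FOLLOW(E) = { -, ;, = }.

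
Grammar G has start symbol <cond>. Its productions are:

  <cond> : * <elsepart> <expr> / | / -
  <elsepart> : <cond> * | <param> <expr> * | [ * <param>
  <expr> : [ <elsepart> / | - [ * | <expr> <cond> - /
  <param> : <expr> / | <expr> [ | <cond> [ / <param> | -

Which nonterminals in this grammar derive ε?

{ } (none)

No nonterminal has an empty production or an RHS whose symbols are all nullable.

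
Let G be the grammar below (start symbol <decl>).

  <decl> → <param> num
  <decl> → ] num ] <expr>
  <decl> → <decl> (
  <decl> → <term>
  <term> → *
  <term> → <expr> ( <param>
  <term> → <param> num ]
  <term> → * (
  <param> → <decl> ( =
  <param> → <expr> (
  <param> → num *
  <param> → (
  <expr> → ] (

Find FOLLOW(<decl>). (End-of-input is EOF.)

{ EOF, ( }

<decl> is the start symbol, so EOF ∈ FOLLOW(<decl>).
In <decl> → <decl> (: add FIRST(() = { ( }.
In <param> → <decl> ( =: add FIRST(( =) = { ( }.
Union: FOLLOW(<decl>) = { EOF, ( }.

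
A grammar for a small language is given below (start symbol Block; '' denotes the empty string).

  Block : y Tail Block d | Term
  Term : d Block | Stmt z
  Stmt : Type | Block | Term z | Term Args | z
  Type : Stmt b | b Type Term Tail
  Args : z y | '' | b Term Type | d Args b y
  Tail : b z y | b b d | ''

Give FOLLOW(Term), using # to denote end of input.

{ #, b, d, y, z }

In Block : Term: Term is at the end, add FOLLOW(Block) = { #, b, d, y, z }.
In Stmt : Term z: add FIRST(z) = { z }.
In Stmt : Term Args: add FIRST(Args)\{''} = { b, d, z }.
  Since Args is nullable, also add FOLLOW(Stmt) = { b, z }.
In Type : b Type Term Tail: add FIRST(Tail)\{''} = { b }.
  Since Tail is nullable, also add FOLLOW(Type) = { b, d, y, z }.
In Args : b Term Type: add FIRST(Type) = { b, d, y, z }.
Union: FOLLOW(Term) = { #, b, d, y, z }.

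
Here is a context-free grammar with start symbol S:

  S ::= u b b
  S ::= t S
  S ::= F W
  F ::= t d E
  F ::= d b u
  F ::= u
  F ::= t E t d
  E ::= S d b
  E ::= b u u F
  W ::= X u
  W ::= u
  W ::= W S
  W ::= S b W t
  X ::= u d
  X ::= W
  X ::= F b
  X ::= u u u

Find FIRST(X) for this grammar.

X ::= u d contributes {u}.
From X ::= W: add FIRST(W) = { d, t, u }.
From X ::= F b: add FIRST(F) = { d, t, u }.
X ::= u u u contributes {u}.
Union: FIRST(X) = { d, t, u }.

{ d, t, u }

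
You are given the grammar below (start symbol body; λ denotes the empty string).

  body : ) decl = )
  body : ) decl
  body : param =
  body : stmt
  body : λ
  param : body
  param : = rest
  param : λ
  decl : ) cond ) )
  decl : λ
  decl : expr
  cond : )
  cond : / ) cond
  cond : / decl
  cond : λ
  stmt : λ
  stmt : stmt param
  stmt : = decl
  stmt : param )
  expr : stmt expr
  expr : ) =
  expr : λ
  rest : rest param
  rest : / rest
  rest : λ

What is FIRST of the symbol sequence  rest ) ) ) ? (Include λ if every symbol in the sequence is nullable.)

Add FIRST(rest)\{λ} = { ), /, = }; rest is nullable, continue.
) is a terminal; add {)} and stop.

{ ), /, = }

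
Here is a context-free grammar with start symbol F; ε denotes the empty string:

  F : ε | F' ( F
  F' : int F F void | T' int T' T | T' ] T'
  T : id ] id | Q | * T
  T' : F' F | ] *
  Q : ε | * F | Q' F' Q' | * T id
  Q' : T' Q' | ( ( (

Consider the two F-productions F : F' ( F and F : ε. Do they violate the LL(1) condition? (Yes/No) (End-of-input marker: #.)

Yes

FIRST(F' ( F) = { ], int } and FIRST(ε) = { ε }.
The second alternative is nullable and FOLLOW(F) = { #, (, *, ], id, int, void } shares ] with FIRST of the first — conflict.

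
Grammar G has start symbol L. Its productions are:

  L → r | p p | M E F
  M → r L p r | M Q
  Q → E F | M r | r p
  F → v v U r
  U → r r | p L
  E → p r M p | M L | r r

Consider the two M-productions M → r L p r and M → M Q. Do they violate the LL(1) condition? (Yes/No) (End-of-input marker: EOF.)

FIRST(r L p r) = { r } and FIRST(M Q) = { r }.
Both contain r, so the two alternatives are not disjoint — LL(1) conflict.

Yes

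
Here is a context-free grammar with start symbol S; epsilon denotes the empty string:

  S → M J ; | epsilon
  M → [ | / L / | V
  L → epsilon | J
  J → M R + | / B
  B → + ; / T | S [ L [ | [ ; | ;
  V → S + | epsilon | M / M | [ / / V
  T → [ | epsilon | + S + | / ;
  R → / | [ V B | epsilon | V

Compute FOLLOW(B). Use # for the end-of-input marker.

In J → / B: B is at the end, add FOLLOW(J) = { /, ;, [ }.
In R → [ V B: B is at the end, add FOLLOW(R) = { + }.
Union: FOLLOW(B) = { +, /, ;, [ }.

{ +, /, ;, [ }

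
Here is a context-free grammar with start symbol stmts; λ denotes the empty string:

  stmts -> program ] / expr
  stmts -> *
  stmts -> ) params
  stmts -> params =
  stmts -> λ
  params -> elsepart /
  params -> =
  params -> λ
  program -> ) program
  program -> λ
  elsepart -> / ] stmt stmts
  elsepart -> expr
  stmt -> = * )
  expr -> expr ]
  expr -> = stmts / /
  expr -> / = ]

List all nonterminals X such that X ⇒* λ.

Directly nullable (have an λ-production): stmts, params, program.
No other nonterminal has a production whose RHS symbols are all nullable.

{ params, program, stmts }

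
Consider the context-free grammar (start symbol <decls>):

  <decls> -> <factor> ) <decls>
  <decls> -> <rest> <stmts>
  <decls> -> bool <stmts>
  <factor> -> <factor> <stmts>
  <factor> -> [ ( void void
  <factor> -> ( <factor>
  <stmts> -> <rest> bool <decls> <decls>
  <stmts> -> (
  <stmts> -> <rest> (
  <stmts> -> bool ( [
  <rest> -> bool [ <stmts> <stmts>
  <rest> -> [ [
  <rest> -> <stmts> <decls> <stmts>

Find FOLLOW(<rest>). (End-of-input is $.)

{ (, [, bool }

In <decls> -> <rest> <stmts>: add FIRST(<stmts>) = { (, [, bool }.
In <stmts> -> <rest> bool <decls> <decls>: add FIRST(bool <decls> <decls>) = { bool }.
In <stmts> -> <rest> (: add FIRST(() = { ( }.
Union: FOLLOW(<rest>) = { (, [, bool }.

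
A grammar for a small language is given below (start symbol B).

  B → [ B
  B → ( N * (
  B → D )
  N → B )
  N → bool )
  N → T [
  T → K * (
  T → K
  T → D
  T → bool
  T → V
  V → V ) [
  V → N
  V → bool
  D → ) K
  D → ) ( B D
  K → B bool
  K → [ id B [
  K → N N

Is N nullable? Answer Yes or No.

No

No nonterminal in this grammar is nullable.
No production of N has an RHS whose symbols are all nullable, so N is not nullable.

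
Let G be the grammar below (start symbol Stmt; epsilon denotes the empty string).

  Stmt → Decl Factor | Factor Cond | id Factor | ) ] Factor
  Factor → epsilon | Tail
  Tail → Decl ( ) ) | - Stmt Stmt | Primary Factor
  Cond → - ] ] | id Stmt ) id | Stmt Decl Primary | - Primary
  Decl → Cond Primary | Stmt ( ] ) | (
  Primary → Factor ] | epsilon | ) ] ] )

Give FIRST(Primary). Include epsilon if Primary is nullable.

From Primary → Factor ]: Factor nullable, take FIRST(Factor) ∪ {]} = { (, ), -, ], id }.
Primary → epsilon contributes epsilon.
Primary → ) ] ] ) contributes {)}.
Union: FIRST(Primary) = { (, ), -, ], id, epsilon }.

{ (, ), -, ], id, epsilon }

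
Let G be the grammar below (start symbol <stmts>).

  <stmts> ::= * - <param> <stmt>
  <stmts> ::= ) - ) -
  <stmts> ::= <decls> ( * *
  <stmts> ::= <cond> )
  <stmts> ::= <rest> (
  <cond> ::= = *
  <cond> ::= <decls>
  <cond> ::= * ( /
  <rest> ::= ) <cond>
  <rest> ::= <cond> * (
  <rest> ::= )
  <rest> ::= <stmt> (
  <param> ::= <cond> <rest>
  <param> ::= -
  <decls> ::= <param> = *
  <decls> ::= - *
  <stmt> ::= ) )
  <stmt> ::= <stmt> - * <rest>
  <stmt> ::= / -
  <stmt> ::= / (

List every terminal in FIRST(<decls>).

{ *, -, = }

From <decls> ::= <param> = *: add FIRST(<param>) = { *, -, = }.
<decls> ::= - * contributes {-}.
Union: FIRST(<decls>) = { *, -, = }.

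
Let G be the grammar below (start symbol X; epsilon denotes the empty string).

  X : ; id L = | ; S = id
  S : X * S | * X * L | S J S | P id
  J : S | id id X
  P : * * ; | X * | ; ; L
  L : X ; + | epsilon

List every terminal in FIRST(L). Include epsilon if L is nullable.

From L : X ; +: add FIRST(X) = { ; }.
L : epsilon contributes epsilon.
Union: FIRST(L) = { ;, epsilon }.

{ ;, epsilon }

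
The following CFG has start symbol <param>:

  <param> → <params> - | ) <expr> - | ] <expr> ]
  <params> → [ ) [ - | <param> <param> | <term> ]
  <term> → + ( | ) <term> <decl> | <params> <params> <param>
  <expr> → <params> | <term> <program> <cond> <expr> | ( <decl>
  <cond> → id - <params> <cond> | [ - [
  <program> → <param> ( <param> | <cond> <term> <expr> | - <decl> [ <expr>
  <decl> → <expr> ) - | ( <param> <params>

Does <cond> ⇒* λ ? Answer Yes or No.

No

No nonterminal in this grammar is nullable.
No production of <cond> has an RHS whose symbols are all nullable, so <cond> is not nullable.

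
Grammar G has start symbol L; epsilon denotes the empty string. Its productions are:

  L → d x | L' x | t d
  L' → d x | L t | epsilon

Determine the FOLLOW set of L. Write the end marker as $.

{ $, t }

L is the start symbol, so $ ∈ FOLLOW(L).
In L' → L t: add FIRST(t) = { t }.
Union: FOLLOW(L) = { $, t }.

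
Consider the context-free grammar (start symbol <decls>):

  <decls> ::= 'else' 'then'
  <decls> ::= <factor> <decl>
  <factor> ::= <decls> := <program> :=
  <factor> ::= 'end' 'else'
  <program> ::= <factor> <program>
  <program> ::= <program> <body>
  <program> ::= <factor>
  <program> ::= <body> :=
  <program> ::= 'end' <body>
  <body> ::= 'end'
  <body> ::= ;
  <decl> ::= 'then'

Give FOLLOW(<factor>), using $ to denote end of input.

{ 'else', 'end', 'then', :=, ; }

In <decls> ::= <factor> <decl>: add FIRST(<decl>) = { 'then' }.
In <program> ::= <factor> <program>: add FIRST(<program>) = { 'else', 'end', ; }.
In <program> ::= <factor>: <factor> is at the end, add FOLLOW(<program>) = { 'end', :=, ; }.
Union: FOLLOW(<factor>) = { 'else', 'end', 'then', :=, ; }.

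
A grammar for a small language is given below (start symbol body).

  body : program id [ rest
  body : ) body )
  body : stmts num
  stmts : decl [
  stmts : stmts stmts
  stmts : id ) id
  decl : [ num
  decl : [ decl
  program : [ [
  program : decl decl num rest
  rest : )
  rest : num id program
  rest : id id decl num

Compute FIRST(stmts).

{ [, id }

From stmts : decl [: add FIRST(decl) = { [ }.
From stmts : stmts stmts: add FIRST(stmts) = { [, id }.
stmts : id ) id contributes {id}.
Union: FIRST(stmts) = { [, id }.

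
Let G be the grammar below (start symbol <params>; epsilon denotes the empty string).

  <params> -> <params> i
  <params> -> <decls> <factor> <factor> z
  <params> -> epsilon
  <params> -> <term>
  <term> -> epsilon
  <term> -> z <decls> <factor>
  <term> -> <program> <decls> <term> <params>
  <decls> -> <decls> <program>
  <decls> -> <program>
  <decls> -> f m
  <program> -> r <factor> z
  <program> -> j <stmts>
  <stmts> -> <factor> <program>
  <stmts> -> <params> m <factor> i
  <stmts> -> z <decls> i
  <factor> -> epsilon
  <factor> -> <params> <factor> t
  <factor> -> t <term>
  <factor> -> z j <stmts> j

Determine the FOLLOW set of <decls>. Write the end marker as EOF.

{ EOF, f, i, j, m, r, t, z }

In <params> -> <decls> <factor> <factor> z: add FIRST(<factor> <factor> z) = { f, i, j, r, t, z }.
In <term> -> z <decls> <factor>: add FIRST(<factor>)\{epsilon} = { f, i, j, r, t, z }.
  Since <factor> is nullable, also add FOLLOW(<term>) = { EOF, f, i, j, m, r, t, z }.
In <term> -> <program> <decls> <term> <params>: add FIRST(<term> <params>)\{epsilon} = { f, i, j, r, z }.
  Since <term> <params> is nullable, also add FOLLOW(<term>) = { EOF, f, i, j, m, r, t, z }.
In <decls> -> <decls> <program>: add FIRST(<program>) = { j, r }.
In <stmts> -> z <decls> i: add FIRST(i) = { i }.
Union: FOLLOW(<decls>) = { EOF, f, i, j, m, r, t, z }.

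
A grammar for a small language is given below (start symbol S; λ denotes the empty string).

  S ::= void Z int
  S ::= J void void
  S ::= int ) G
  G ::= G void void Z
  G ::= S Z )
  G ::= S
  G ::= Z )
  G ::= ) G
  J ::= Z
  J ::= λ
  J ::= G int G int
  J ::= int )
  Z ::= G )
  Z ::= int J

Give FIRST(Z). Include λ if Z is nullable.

From Z ::= G ): add FIRST(G) = { ), int, void }.
Z ::= int J contributes {int}.
Union: FIRST(Z) = { ), int, void }.

{ ), int, void }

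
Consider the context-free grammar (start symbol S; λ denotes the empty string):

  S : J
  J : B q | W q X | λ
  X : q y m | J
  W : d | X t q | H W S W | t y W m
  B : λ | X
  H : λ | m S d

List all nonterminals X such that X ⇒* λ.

Directly nullable (have an λ-production): J, B, H.
X : J with every symbol nullable, so X is nullable.
S : J with every symbol nullable, so S is nullable.
No other nonterminal has a production whose RHS symbols are all nullable.

{ B, H, J, S, X }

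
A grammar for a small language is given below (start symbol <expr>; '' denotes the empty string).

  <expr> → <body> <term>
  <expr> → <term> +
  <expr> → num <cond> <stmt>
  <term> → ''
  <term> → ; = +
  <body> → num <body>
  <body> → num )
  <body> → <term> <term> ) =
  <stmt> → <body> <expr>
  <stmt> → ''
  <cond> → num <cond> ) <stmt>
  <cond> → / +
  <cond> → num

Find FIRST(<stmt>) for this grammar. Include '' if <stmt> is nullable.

From <stmt> → <body> <expr>: add FIRST(<body>) = { ), ;, num }.
<stmt> → '' contributes ''.
Union: FIRST(<stmt>) = { ), ;, num, '' }.

{ ), ;, num, '' }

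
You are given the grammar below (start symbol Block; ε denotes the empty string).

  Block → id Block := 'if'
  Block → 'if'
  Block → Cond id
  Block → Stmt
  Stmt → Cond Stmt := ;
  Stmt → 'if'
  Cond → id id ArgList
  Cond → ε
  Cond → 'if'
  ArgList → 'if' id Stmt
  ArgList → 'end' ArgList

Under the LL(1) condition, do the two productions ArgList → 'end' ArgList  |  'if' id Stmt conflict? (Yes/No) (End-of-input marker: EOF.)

No

FIRST('end' ArgList) = { 'end' } and FIRST('if' id Stmt) = { 'if' }.
The FIRST sets are disjoint and neither alternative is nullable — no conflict.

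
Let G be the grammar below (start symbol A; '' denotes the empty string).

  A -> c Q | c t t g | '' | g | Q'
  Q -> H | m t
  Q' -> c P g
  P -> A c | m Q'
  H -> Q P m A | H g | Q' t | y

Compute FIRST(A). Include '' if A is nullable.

{ c, g, '' }

A -> c Q contributes {c}.
A -> c t t g contributes {c}.
A -> '' contributes ''.
A -> g contributes {g}.
From A -> Q': add FIRST(Q') = { c }.
Union: FIRST(A) = { c, g, '' }.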